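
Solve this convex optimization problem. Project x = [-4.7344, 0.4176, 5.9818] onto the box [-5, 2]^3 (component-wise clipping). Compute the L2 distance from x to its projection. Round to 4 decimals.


Project each component onto [-5, 2].
clip(-4.7344) = -4.7344, clip(0.4176) = 0.4176, clip(5.9818) = 2.0
Projection = [-4.7344, 0.4176, 2.0]
Squared diffs: [0.0, 0.0, 15.8547]
Distance = sqrt(15.8547) = 3.9818


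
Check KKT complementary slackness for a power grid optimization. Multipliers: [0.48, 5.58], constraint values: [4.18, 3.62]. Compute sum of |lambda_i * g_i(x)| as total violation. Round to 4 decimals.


KKT complementary slackness check:
lambda_1 * g_1 = 0.48 * 4.18 = 2.0064
lambda_2 * g_2 = 5.58 * 3.62 = 20.1996
Total violation = 2.0064 + 20.1996 = 22.206


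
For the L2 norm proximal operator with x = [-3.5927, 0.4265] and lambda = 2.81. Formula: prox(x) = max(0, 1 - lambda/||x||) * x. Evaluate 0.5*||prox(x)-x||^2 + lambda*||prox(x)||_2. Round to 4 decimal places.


Step 1: Compute ||x||.
||x|| = 3.6179
Step 2: Compute scaling factor.
scale = max(0, 1 - 2.81/3.6179) = 0.2233
Step 3: prox(x) = [-0.8023, 0.0952]
||prox(x)|| = 0.8079
Step 4: Proximal objective.
0.5*||prox-x||^2 = 3.9481
lambda*||prox|| = 2.2702
Total = 6.2183


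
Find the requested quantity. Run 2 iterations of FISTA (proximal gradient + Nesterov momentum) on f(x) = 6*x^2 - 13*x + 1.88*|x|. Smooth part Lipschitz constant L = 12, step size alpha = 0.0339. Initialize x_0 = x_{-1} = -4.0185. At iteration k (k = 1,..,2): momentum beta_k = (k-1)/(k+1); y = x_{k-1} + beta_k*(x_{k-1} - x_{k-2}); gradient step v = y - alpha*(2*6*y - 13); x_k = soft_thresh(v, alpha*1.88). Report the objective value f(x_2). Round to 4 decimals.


FISTA on f(x) = 6*x^2 - 13*x + 1.88*|x|
L = 12, alpha = 0.0339
Iteration 1: beta = 0.0, y = -4.0185 + 0.0*(-4.0185 + 4.0185) = -4.0185
  grad(y) = -61.222, v = y - alpha*grad = -1.9431
  prox(v) = soft_thresh(-1.9431, 0.0637) = -1.8793
Iteration 2: beta = 0.3333, y = -1.8793 + 0.3333*(-1.8793 + 4.0185) = -1.1663
  grad(y) = -26.9955, v = y - alpha*grad = -0.2511
  prox(v) = soft_thresh(-0.2511, 0.0637) = -0.1874
f(x_2) = 6*(-0.1874)^2 - 13*(-0.1874) + 1.88*|-0.1874| = 2.9994


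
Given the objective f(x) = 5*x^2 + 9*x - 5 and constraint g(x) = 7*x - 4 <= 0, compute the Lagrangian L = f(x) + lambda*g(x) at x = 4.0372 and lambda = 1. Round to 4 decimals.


Step 1: Evaluate f(x).
f(4.0372) = 5*4.0372^2 + 9*4.0372 - 5 = 112.8297
Step 2: Evaluate g(x).
g(4.0372) = 7*4.0372 - 4 = 24.2604
Step 3: Compute Lagrangian.
L = 112.8297 + 1*24.2604 = 137.0901


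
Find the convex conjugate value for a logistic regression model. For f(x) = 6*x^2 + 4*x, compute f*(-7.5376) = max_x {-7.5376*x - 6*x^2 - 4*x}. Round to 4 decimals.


f*(y) = sup_x {y*x - a*x^2 - b*x} = sup_x {(y-b)*x - a*x^2}
FOC: (y - b) - 2a*x = 0 => x* = (y - b)/(2a)
x* = (-7.5376 - 4)/(2*6) = -0.9615
f*(-7.5376) = (y-b)^2/(4a) = (-7.5376 - 4)^2/(4*6)
= 133.1162/24 = 5.5465


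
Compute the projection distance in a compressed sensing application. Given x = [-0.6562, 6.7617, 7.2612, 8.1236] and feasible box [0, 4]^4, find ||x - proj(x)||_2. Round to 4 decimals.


Project each component onto [0, 4].
clip(-0.6562) = 0.0, clip(6.7617) = 4.0, clip(7.2612) = 4.0, clip(8.1236) = 4.0
Projection = [0.0, 4.0, 4.0, 4.0]
Squared diffs: [0.4306, 7.627, 10.6354, 17.0041]
Distance = sqrt(35.6971) = 5.9747


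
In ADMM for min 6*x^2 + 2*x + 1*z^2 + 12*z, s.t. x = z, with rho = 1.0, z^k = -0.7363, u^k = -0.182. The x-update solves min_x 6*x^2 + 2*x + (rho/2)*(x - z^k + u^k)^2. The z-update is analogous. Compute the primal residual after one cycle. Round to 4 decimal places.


ADMM iteration with rho = 1.0, z^k = -0.7363, u^k = -0.182
Step 1: x-update.
Minimize 6*x^2 + 2*x + (1.0/2)*(x + 0.7363 - 0.182)^2
FOC: (2*6 + 1.0)*x = -2 + 1.0*(-0.7363 + 0.182)
x^{k+1} = -0.1965
Step 2: z-update.
Minimize 1*z^2 + 12*z + (1.0/2)*(-0.1965 - z - 0.182)^2
FOC: (2*1 + 1.0)*z = -12 + 1.0*(-0.1965 - 0.182)
z^{k+1} = -4.1262
Step 3: u-update.
u^{k+1} = -0.182 - 0.1965 + 4.1262 = 3.7477
Step 4: Primal residual = |-0.1965 + 4.1262| = 3.9297


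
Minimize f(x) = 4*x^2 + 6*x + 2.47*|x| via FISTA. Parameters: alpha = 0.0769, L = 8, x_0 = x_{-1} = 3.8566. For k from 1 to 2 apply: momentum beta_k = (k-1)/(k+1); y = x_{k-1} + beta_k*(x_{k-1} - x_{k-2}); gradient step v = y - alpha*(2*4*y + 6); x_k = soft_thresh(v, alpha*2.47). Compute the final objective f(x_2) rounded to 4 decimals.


FISTA on f(x) = 4*x^2 + 6*x + 2.47*|x|
L = 8, alpha = 0.0769
Iteration 1: beta = 0.0, y = 3.8566 + 0.0*(3.8566 - 3.8566) = 3.8566
  grad(y) = 36.8528, v = y - alpha*grad = 1.0226
  prox(v) = soft_thresh(1.0226, 0.1899) = 0.8327
Iteration 2: beta = 0.3333, y = 0.8327 + 0.3333*(0.8327 - 3.8566) = -0.1753
  grad(y) = 4.5976, v = y - alpha*grad = -0.5289
  prox(v) = soft_thresh(-0.5289, 0.1899) = -0.3389
f(x_2) = 4*(-0.3389)^2 + 6*(-0.3389) + 2.47*|-0.3389| = -0.7369


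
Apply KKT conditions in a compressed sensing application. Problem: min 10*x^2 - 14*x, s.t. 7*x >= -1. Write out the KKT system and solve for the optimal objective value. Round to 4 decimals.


Step 1: Try lambda = 0 (constraint inactive).
Stationarity: 2*10*x - 14 = 0
x* = 14/(2*10) = 0.7
Check constraint: 7*0.7 = 4.9 >= -1 -- satisfied.
Step 2: Compute optimal value.
f(x*) = 10*0.7^2 - 14*0.7 = -4.9


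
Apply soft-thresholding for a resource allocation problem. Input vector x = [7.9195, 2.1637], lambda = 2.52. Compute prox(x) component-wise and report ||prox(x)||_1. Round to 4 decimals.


Soft-thresholding with lambda = 2.52:
prox(7.9195) = sign(7.9195)*max(|7.9195| - 2.52, 0) = 5.3995
prox(2.1637) = sign(2.1637)*max(|2.1637| - 2.52, 0) = 0.0
prox(x) = [5.3995, 0.0]
||prox(x)||_1 = 5.3995 + 0.0 = 5.3995


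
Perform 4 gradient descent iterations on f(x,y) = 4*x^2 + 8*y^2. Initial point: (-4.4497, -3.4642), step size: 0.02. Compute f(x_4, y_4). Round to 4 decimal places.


Gradient descent on f(x,y) = 4*x^2 + 8*y^2.
Starting point: (-4.4497, -3.4642), alpha = 0.02
Step 1: grad_x = 2*4*-4.4497 = -35.5976, grad_y = 2*8*-3.4642 = -55.4272
  x_1 = -4.4497 - 0.02*-35.5976 = -3.7377
  y_1 = -3.4642 - 0.02*-55.4272 = -2.3557
Step 2: grad_x = 2*4*-3.7377 = -29.902, grad_y = 2*8*-2.3557 = -37.6905
  x_2 = -3.7377 - 0.02*-29.902 = -3.1397
  y_2 = -2.3557 - 0.02*-37.6905 = -1.6018
Step 3: grad_x = 2*4*-3.1397 = -25.1177, grad_y = 2*8*-1.6018 = -25.6295
  x_3 = -3.1397 - 0.02*-25.1177 = -2.6374
  y_3 = -1.6018 - 0.02*-25.6295 = -1.0893
Step 4: grad_x = 2*4*-2.6374 = -21.0988, grad_y = 2*8*-1.0893 = -17.4281
  x_4 = -2.6374 - 0.02*-21.0988 = -2.2154
  y_4 = -1.0893 - 0.02*-17.4281 = -0.7407
f(-2.2154, -0.7407) = 4*(-2.2154)^2 + 8*(-0.7407)^2 = 24.0206


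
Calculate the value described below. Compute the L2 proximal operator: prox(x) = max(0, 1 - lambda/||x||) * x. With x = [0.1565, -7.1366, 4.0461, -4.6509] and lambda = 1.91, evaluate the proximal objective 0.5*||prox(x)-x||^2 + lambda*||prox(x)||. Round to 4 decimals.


Step 1: Compute ||x||.
||x|| = 9.4317
Step 2: Compute scaling factor.
scale = max(0, 1 - 1.91/9.4317) = 0.7975
Step 3: prox(x) = [0.1248, -5.6914, 3.2267, -3.7091]
||prox(x)|| = 7.5217
Step 4: Proximal objective.
0.5*||prox-x||^2 = 1.8241
lambda*||prox|| = 14.3664
Total = 16.1905


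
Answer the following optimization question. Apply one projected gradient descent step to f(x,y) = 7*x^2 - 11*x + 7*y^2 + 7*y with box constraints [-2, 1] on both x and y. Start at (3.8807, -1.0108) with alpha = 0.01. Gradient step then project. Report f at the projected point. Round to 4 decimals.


Step 1: Compute gradient at (3.8807, -1.0108).
grad_x = 2*7*3.8807 - 11 = 43.3298
grad_y = 2*7*-1.0108 + 7 = -7.1512
Step 2: Gradient step.
x_raw = 3.8807 - 0.01*43.3298 = 3.4474
y_raw = -1.0108 - 0.01*-7.1512 = -0.9393
Step 3: Project onto [-2, 1].
x_proj = clip(3.4474) = 1.0
y_proj = clip(-0.9393) = -0.9393
Step 4: Evaluate f.
f(1.0, -0.9393) = -4.3992


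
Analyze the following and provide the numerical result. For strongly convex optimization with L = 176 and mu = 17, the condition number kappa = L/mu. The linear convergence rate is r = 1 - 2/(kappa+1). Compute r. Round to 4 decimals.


Step 1: Compute the condition number.
kappa = L/mu = 176/17 = 10.3529
Step 2: Compute the convergence rate.
r = 1 - 2/(kappa + 1) = 1 - 2*mu/(L + mu) = (L - mu)/(L + mu) = 159/193 = 0.8238


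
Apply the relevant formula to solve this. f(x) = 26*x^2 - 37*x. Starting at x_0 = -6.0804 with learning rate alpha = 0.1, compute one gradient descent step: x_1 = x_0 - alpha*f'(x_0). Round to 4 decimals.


We compute the gradient at x_0 and apply the update.
f'(x) = 52*x - 37
f'(-6.0804) = 52*-6.0804 - 37 = -353.1808
x_1 = -6.0804 - 0.1*-353.1808 = 29.2377


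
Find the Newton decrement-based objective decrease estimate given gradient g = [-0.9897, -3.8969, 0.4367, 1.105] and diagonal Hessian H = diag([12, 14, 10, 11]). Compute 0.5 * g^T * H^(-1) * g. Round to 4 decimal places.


Step 1: H is diagonal, so H^(-1) * g = [-0.0825, -0.2784, 0.0437, 0.1005].
Step 2: g^T H^(-1) g = sum_i g_i^2 / H_ii
  = (-0.9897)^2/12 + (-3.8969)^2/14 + (0.4367)^2/10 + (1.105)^2/11
  = 0.0816 + 1.0847 + 0.0191 + 0.111 = 1.2964
Step 3: Objective decrease = 0.5 * g^T H^(-1) g = 0.6482


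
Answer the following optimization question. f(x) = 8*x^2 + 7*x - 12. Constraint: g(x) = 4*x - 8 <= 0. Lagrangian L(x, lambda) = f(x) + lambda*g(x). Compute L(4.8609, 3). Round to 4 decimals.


Step 1: Evaluate f(x).
f(4.8609) = 8*4.8609^2 + 7*4.8609 - 12 = 211.0531
Step 2: Evaluate g(x).
g(4.8609) = 4*4.8609 - 8 = 11.4436
Step 3: Compute Lagrangian.
L = 211.0531 + 3*11.4436 = 245.3839


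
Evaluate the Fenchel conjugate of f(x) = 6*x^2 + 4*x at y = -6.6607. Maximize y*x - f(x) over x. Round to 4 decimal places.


f*(y) = sup_x {y*x - a*x^2 - b*x} = sup_x {(y-b)*x - a*x^2}
FOC: (y - b) - 2a*x = 0 => x* = (y - b)/(2a)
x* = (-6.6607 - 4)/(2*6) = -0.8884
f*(-6.6607) = (y-b)^2/(4a) = (-6.6607 - 4)^2/(4*6)
= 113.6505/24 = 4.7354


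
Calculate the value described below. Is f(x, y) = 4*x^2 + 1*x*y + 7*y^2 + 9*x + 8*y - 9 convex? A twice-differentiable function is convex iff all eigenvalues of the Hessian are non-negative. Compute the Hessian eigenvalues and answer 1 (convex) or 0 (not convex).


The Hessian of f(x,y) = 4*x^2 + 1*x*y + 7*y^2 + 9*x + 8*y - 9 is:
H = [[8, 1], [1, 14]]
Trace = 8 + 14 = 22
Determinant = 8*14 - (1)^2 = 111
Discriminant = (22)^2 - 4*111 = 40.0
Eigenvalues: lambda_1 = 7.8377, lambda_2 = 14.1623
The function is convex.

1


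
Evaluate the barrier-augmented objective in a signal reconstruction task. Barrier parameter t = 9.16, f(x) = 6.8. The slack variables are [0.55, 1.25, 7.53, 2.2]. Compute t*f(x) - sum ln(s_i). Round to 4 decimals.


Step 1: Compute log-barrier.
ln values: [-0.5978, 0.2231, 2.0189, 0.7885]
phi = -(-0.5978 + 0.2231 + 2.0189 + 0.7885) = -2.4327
Step 2: Compute augmented objective.
t*f(x) = 9.16*6.8 = 62.288
Total = 62.288 - 2.4327 = 59.8553


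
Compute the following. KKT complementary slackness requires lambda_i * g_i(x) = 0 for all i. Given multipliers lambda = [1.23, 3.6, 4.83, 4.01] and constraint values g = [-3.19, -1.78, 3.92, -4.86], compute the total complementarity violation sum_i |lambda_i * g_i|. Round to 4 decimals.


KKT complementary slackness check:
lambda_1 * g_1 = 1.23 * -3.19 = -3.9237
lambda_2 * g_2 = 3.6 * -1.78 = -6.408
lambda_3 * g_3 = 4.83 * 3.92 = 18.9336
lambda_4 * g_4 = 4.01 * -4.86 = -19.4886
Total violation = 3.9237 + 6.408 + 18.9336 + 19.4886 = 48.7539


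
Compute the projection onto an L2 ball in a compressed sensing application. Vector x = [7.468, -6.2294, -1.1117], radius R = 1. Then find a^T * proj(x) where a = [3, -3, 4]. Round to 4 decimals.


Step 1: Compute ||x|| (intermediates to 6 decimals).
||x|| = sqrt(7.468^2 + (-6.2294)^2 + (-1.1117)^2) = 9.788377
Step 2: Project.
Since ||x|| > R, scale = R/||x|| = 1/9.788377 = 0.102162, proj(x) = scale * x
proj(x) = [0.762946, -0.636408, -0.113573]
Step 3: Dot product.
a^T * proj(x) = 3*0.762946 - 3*(-0.636408) + 4*(-0.113573) = 3.7438


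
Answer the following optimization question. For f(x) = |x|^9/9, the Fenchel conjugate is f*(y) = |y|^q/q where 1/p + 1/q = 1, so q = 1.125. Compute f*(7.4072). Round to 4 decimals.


The conjugate exponent q satisfies 1/p + 1/q = 1.
p = 9, so q = 9/(9 - 1) = 1.125
|y|^q = 7.4072^1.125 = 9.5139
f*(7.4072) = 9.5139 / 1.125 = 8.4568


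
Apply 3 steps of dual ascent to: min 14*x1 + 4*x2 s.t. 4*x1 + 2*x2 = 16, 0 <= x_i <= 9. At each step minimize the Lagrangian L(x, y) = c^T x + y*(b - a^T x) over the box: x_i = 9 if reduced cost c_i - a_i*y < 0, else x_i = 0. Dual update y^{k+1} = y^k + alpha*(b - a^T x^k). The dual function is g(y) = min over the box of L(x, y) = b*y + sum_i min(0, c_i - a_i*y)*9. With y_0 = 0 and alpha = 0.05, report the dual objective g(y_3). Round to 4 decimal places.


Dual ascent for LP: min 14*x1 + 4*x2, 4*x1 + 2*x2 = 16, 0 <= x_i <= 9
Step 1: y^k = 0.0, reduced costs: (14.0, 4.0)
  x^k = (0.0, 0.0), subgradient = b - a^T x = 16.0
  y^{k+1} = 0.0 + 0.05*16.0 = 0.8
Step 2: y^k = 0.8, reduced costs: (10.8, 2.4)
  x^k = (0.0, 0.0), subgradient = b - a^T x = 16.0
  y^{k+1} = 0.8 + 0.05*16.0 = 1.6
Step 3: y^k = 1.6, reduced costs: (7.6, 0.8)
  x^k = (0.0, 0.0), subgradient = b - a^T x = 16.0
  y^{k+1} = 1.6 + 0.05*16.0 = 2.4
Dual objective at y_3 = 2.4: reduced costs (4.4, -0.8), box minimizer x = (0.0, 9.0)
g(y_3) = b*y + (c1 - a1*y)*x1 + (c2 - a2*y)*x2 = 16*2.4 + 4.4*0.0 + (-0.8)*9.0 = 38.4 + 0.0 - 7.2 = 31.2


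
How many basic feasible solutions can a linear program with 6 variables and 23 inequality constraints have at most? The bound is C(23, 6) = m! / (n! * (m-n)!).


Each vertex corresponds to some choice of n active constraints out of m, so the number of vertices is at most C(m, n) = m! / (n!(m-n)!).
m = 23, n = 6
Numerator: 23 * 22 * 21 * 20 * 19 * 18
Denominator: 6! = 720
C(23, 6) = 100947


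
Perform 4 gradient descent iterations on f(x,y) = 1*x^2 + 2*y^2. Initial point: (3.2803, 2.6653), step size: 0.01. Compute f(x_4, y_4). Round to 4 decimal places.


Gradient descent on f(x,y) = 1*x^2 + 2*y^2.
Starting point: (3.2803, 2.6653), alpha = 0.01
Step 1: grad_x = 2*1*3.2803 = 6.5606, grad_y = 2*2*2.6653 = 10.6612
  x_1 = 3.2803 - 0.01*6.5606 = 3.2147
  y_1 = 2.6653 - 0.01*10.6612 = 2.5587
Step 2: grad_x = 2*1*3.2147 = 6.4294, grad_y = 2*2*2.5587 = 10.2348
  x_2 = 3.2147 - 0.01*6.4294 = 3.1504
  y_2 = 2.5587 - 0.01*10.2348 = 2.4563
Step 3: grad_x = 2*1*3.1504 = 6.3008, grad_y = 2*2*2.4563 = 9.8254
  x_3 = 3.1504 - 0.01*6.3008 = 3.0874
  y_3 = 2.4563 - 0.01*9.8254 = 2.3581
Step 4: grad_x = 2*1*3.0874 = 6.1748, grad_y = 2*2*2.3581 = 9.4323
  x_4 = 3.0874 - 0.01*6.1748 = 3.0256
  y_4 = 2.3581 - 0.01*9.4323 = 2.2638
f(3.0256, 2.2638) = 1*3.0256^2 + 2*2.2638^2 = 19.4038


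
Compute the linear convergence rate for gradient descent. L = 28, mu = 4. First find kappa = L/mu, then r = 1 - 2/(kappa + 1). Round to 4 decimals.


Step 1: Compute the condition number.
kappa = L/mu = 28/4 = 7.0
Step 2: Compute the convergence rate.
r = 1 - 2/(kappa + 1) = 1 - 2*mu/(L + mu) = (L - mu)/(L + mu) = 24/32 = 0.75


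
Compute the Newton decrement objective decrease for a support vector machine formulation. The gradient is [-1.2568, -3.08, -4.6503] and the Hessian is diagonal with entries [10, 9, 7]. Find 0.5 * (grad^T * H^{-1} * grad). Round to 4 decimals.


Step 1: H is diagonal, so H^(-1) * g = [-0.1257, -0.3422, -0.6643].
Step 2: g^T H^(-1) g = sum_i g_i^2 / H_ii
  = (-1.2568)^2/10 + (-3.08)^2/9 + (-4.6503)^2/7
  = 0.158 + 1.054 + 3.0893 = 4.3013
Step 3: Objective decrease = 0.5 * g^T H^(-1) g = 2.1507


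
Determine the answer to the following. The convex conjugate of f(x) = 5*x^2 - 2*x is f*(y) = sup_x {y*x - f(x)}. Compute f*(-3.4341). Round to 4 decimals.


f*(y) = sup_x {y*x - a*x^2 - b*x} = sup_x {(y-b)*x - a*x^2}
FOC: (y - b) - 2a*x = 0 => x* = (y - b)/(2a)
x* = (-3.4341 + 2)/(2*5) = -0.1434
f*(-3.4341) = (y-b)^2/(4a) = (-3.4341 + 2)^2/(4*5)
= 2.0566/20 = 0.1028


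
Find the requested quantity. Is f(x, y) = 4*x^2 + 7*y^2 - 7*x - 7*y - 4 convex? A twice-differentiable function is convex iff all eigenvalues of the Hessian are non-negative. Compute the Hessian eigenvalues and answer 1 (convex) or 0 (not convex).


The Hessian of f(x,y) = 4*x^2 + 7*y^2 - 7*x - 7*y - 4 is:
H = [[8, 0], [0, 14]]
Trace = 8 + 14 = 22
Determinant = 8*14 - (0)^2 = 112
Discriminant = (22)^2 - 4*112 = 36.0
Eigenvalues: lambda_1 = 8.0, lambda_2 = 14.0
The function is convex.

1


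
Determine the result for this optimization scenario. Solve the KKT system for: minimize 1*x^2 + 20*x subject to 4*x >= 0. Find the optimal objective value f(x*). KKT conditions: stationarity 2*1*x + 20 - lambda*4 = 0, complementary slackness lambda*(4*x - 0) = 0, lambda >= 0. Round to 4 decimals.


Step 1: Try lambda = 0 (constraint inactive).
x_unc = -20/(2*1) = -10.0
Check: 4*-10.0 = -40.0 < 0 -- violated!
Step 2: Constraint must be active: 4*x = 0
x* = 0/4 = 0.0
lambda = (2*1*0.0 + 20)/4 = 5.0
Step 3: Compute optimal value.
f(x*) = 1*0.0^2 + 20*0.0 = 0.0


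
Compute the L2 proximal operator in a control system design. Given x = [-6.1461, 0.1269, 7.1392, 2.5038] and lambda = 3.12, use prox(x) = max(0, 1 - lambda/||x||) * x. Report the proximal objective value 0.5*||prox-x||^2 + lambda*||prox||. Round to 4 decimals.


Step 1: Compute ||x||.
||x|| = 9.7482
Step 2: Compute scaling factor.
scale = max(0, 1 - 3.12/9.7482) = 0.6799
Step 3: prox(x) = [-4.179, 0.0863, 4.8542, 1.7024]
||prox(x)|| = 6.6282
Step 4: Proximal objective.
0.5*||prox-x||^2 = 4.8672
lambda*||prox|| = 20.68
Total = 25.5473


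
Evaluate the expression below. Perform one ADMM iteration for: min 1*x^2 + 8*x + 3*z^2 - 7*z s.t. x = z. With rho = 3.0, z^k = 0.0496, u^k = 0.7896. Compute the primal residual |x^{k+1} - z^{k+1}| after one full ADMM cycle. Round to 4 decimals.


ADMM iteration with rho = 3.0, z^k = 0.0496, u^k = 0.7896
Step 1: x-update.
Minimize 1*x^2 + 8*x + (3.0/2)*(x - 0.0496 + 0.7896)^2
FOC: (2*1 + 3.0)*x = -8 + 3.0*(0.0496 - 0.7896)
x^{k+1} = -2.044
Step 2: z-update.
Minimize 3*z^2 - 7*z + (3.0/2)*(-2.044 - z + 0.7896)^2
FOC: (2*3 + 3.0)*z = 7 + 3.0*(-2.044 + 0.7896)
z^{k+1} = 0.3596
Step 3: u-update.
u^{k+1} = 0.7896 - 2.044 - 0.3596 = -1.614
Step 4: Primal residual = |-2.044 - 0.3596| = 2.4036


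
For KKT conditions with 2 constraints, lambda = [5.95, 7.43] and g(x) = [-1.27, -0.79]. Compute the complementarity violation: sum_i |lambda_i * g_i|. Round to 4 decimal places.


KKT complementary slackness check:
lambda_1 * g_1 = 5.95 * -1.27 = -7.5565
lambda_2 * g_2 = 7.43 * -0.79 = -5.8697
Total violation = 7.5565 + 5.8697 = 13.4262


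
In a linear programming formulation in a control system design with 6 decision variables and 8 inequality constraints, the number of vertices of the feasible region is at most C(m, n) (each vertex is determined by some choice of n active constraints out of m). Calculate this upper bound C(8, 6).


Each vertex corresponds to some choice of n active constraints out of m, so the number of vertices is at most C(m, n) = m! / (n!(m-n)!).
m = 8, n = 6
Numerator: 8 * 7 * 6 * 5 * 4 * 3
Denominator: 6! = 720
C(8, 6) = 28


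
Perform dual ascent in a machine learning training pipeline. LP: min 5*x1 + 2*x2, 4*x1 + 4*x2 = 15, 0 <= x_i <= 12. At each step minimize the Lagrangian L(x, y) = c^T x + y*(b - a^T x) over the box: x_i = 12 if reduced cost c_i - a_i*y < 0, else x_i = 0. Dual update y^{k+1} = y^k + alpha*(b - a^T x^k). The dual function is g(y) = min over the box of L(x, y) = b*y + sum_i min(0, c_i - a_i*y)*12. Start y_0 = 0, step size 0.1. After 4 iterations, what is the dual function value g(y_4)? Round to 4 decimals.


Dual ascent for LP: min 5*x1 + 2*x2, 4*x1 + 4*x2 = 15, 0 <= x_i <= 12
Step 1: y^k = 0.0, reduced costs: (5.0, 2.0)
  x^k = (0.0, 0.0), subgradient = b - a^T x = 15.0
  y^{k+1} = 0.0 + 0.1*15.0 = 1.5
Step 2: y^k = 1.5, reduced costs: (-1.0, -4.0)
  x^k = (12.0, 12.0), subgradient = b - a^T x = -81.0
  y^{k+1} = 1.5 + 0.1*-81.0 = -6.6
Step 3: y^k = -6.6, reduced costs: (31.4, 28.4)
  x^k = (0.0, 0.0), subgradient = b - a^T x = 15.0
  y^{k+1} = -6.6 + 0.1*15.0 = -5.1
Step 4: y^k = -5.1, reduced costs: (25.4, 22.4)
  x^k = (0.0, 0.0), subgradient = b - a^T x = 15.0
  y^{k+1} = -5.1 + 0.1*15.0 = -3.6
Dual objective at y_4 = -3.6: reduced costs (19.4, 16.4), box minimizer x = (0.0, 0.0)
g(y_4) = b*y + (c1 - a1*y)*x1 + (c2 - a2*y)*x2 = 15*(-3.6) + 19.4*0.0 + 16.4*0.0 = -54.0 + 0.0 + 0.0 = -54.0


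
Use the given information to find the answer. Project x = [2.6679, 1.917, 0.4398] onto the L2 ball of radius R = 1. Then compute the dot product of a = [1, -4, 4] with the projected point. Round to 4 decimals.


Step 1: Compute ||x|| (intermediates to 6 decimals).
||x|| = sqrt(2.6679^2 + 1.917^2 + 0.4398^2) = 3.314514
Step 2: Project.
Since ||x|| > R, scale = R/||x|| = 1/3.314514 = 0.301703, proj(x) = scale * x
proj(x) = [0.804913, 0.578365, 0.132689]
Step 3: Dot product.
a^T * proj(x) = 1*0.804913 - 4*0.578365 + 4*0.132689 = -0.9778


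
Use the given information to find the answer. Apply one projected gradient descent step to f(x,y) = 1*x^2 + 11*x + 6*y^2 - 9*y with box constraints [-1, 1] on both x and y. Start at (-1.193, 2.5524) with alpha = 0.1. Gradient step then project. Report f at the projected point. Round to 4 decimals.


Step 1: Compute gradient at (-1.193, 2.5524).
grad_x = 2*1*-1.193 + 11 = 8.614
grad_y = 2*6*2.5524 - 9 = 21.6288
Step 2: Gradient step.
x_raw = -1.193 - 0.1*8.614 = -2.0544
y_raw = 2.5524 - 0.1*21.6288 = 0.3895
Step 3: Project onto [-1, 1].
x_proj = clip(-2.0544) = -1.0
y_proj = clip(0.3895) = 0.3895
Step 4: Evaluate f.
f(-1.0, 0.3895) = -12.5953


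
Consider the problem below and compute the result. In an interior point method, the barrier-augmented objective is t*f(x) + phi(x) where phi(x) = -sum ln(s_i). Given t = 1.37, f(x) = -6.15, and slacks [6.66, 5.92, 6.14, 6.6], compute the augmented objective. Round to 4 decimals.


Step 1: Compute log-barrier.
ln values: [1.8961, 1.7783, 1.8148, 1.8871]
phi = -(1.8961 + 1.7783 + 1.8148 + 1.8871) = -7.3764
Step 2: Compute augmented objective.
t*f(x) = 1.37*-6.15 = -8.4255
Total = -8.4255 - 7.3764 = -15.8019


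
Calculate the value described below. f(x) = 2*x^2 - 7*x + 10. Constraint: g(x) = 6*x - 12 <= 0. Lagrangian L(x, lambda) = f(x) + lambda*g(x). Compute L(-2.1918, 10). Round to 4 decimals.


Step 1: Evaluate f(x).
f(-2.1918) = 2*(-2.1918)^2 - 7*(-2.1918) + 10 = 34.9506
Step 2: Evaluate g(x).
g(-2.1918) = 6*-2.1918 - 12 = -25.1508
Step 3: Compute Lagrangian.
L = 34.9506 + 10*-25.1508 = -216.5574


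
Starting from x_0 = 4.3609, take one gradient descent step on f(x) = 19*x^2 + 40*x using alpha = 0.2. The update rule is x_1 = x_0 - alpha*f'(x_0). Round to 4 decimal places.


We compute the gradient at x_0 and apply the update.
f'(x) = 38*x + 40
f'(4.3609) = 38*4.3609 + 40 = 205.7142
x_1 = 4.3609 - 0.2*205.7142 = -36.7819


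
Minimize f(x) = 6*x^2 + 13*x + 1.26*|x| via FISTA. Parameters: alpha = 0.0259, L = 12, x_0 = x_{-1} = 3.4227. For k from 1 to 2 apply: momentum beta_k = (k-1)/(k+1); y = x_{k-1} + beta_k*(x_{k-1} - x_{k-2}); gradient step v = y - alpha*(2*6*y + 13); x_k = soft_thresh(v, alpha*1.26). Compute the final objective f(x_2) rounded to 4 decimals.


FISTA on f(x) = 6*x^2 + 13*x + 1.26*|x|
L = 12, alpha = 0.0259
Iteration 1: beta = 0.0, y = 3.4227 + 0.0*(3.4227 - 3.4227) = 3.4227
  grad(y) = 54.0724, v = y - alpha*grad = 2.0222
  prox(v) = soft_thresh(2.0222, 0.0326) = 1.9896
Iteration 2: beta = 0.3333, y = 1.9896 + 0.3333*(1.9896 - 3.4227) = 1.5119
  grad(y) = 31.1427, v = y - alpha*grad = 0.7053
  prox(v) = soft_thresh(0.7053, 0.0326) = 0.6727
f(x_2) = 6*0.6727^2 + 13*0.6727 + 1.26*|0.6727| = 12.3069


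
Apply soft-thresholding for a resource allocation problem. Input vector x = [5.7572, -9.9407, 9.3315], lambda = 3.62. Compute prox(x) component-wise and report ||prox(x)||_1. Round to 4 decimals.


Soft-thresholding with lambda = 3.62:
prox(5.7572) = sign(5.7572)*max(|5.7572| - 3.62, 0) = 2.1372
prox(-9.9407) = sign(-9.9407)*max(|-9.9407| - 3.62, 0) = -6.3207
prox(9.3315) = sign(9.3315)*max(|9.3315| - 3.62, 0) = 5.7115
prox(x) = [2.1372, -6.3207, 5.7115]
||prox(x)||_1 = 2.1372 + 6.3207 + 5.7115 = 14.1694


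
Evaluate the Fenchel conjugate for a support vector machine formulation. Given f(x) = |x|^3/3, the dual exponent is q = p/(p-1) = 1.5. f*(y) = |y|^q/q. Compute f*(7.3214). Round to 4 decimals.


The conjugate exponent q satisfies 1/p + 1/q = 1.
p = 3, so q = 3/(3 - 1) = 1.5
|y|^q = 7.3214^1.5 = 19.8103
f*(7.3214) = 19.8103 / 1.5 = 13.2069


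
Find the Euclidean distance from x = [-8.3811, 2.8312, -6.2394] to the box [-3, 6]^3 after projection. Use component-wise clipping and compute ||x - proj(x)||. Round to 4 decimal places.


Project each component onto [-3, 6].
clip(-8.3811) = -3.0, clip(2.8312) = 2.8312, clip(-6.2394) = -3.0
Projection = [-3.0, 2.8312, -3.0]
Squared diffs: [28.9562, 0.0, 10.4937]
Distance = sqrt(39.4499) = 6.2809


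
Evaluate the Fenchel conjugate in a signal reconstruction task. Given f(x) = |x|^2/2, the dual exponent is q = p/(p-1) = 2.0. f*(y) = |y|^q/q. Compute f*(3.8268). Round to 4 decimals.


The conjugate exponent q satisfies 1/p + 1/q = 1.
p = 2, so q = 2/(2 - 1) = 2.0
|y|^q = 3.8268^2.0 = 14.6444
f*(3.8268) = 14.6444 / 2.0 = 7.3222


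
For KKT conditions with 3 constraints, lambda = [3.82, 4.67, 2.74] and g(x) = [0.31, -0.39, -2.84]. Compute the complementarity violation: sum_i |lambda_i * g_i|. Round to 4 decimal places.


KKT complementary slackness check:
lambda_1 * g_1 = 3.82 * 0.31 = 1.1842
lambda_2 * g_2 = 4.67 * -0.39 = -1.8213
lambda_3 * g_3 = 2.74 * -2.84 = -7.7816
Total violation = 1.1842 + 1.8213 + 7.7816 = 10.7871


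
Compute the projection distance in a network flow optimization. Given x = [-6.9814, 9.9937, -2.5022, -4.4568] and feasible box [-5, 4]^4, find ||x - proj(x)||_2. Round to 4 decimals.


Project each component onto [-5, 4].
clip(-6.9814) = -5.0, clip(9.9937) = 4.0, clip(-2.5022) = -2.5022, clip(-4.4568) = -4.4568
Projection = [-5.0, 4.0, -2.5022, -4.4568]
Squared diffs: [3.9259, 35.9244, 0.0, 0.0]
Distance = sqrt(39.8503) = 6.3127


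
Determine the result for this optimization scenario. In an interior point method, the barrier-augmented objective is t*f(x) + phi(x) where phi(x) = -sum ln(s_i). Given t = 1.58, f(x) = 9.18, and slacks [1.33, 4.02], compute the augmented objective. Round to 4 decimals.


Step 1: Compute log-barrier.
ln values: [0.2852, 1.3913]
phi = -(0.2852 + 1.3913) = -1.6765
Step 2: Compute augmented objective.
t*f(x) = 1.58*9.18 = 14.5044
Total = 14.5044 - 1.6765 = 12.8279


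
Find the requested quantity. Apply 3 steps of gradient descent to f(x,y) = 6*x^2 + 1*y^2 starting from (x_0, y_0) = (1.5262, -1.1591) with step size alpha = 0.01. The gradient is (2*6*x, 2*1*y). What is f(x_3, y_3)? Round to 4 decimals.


Gradient descent on f(x,y) = 6*x^2 + 1*y^2.
Starting point: (1.5262, -1.1591), alpha = 0.01
Step 1: grad_x = 2*6*1.5262 = 18.3144, grad_y = 2*1*-1.1591 = -2.3182
  x_1 = 1.5262 - 0.01*18.3144 = 1.3431
  y_1 = -1.1591 - 0.01*-2.3182 = -1.1359
Step 2: grad_x = 2*6*1.3431 = 16.1167, grad_y = 2*1*-1.1359 = -2.2718
  x_2 = 1.3431 - 0.01*16.1167 = 1.1819
  y_2 = -1.1359 - 0.01*-2.2718 = -1.1132
Step 3: grad_x = 2*6*1.1819 = 14.1827, grad_y = 2*1*-1.1132 = -2.2264
  x_3 = 1.1819 - 0.01*14.1827 = 1.0401
  y_3 = -1.1132 - 0.01*-2.2264 = -1.0909
f(1.0401, -1.0909) = 6*1.0401^2 + 1*(-1.0909)^2 = 7.6805


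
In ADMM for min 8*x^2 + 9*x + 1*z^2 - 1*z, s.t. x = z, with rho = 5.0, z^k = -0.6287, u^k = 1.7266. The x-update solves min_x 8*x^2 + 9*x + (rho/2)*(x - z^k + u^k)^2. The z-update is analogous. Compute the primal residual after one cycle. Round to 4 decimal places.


ADMM iteration with rho = 5.0, z^k = -0.6287, u^k = 1.7266
Step 1: x-update.
Minimize 8*x^2 + 9*x + (5.0/2)*(x + 0.6287 + 1.7266)^2
FOC: (2*8 + 5.0)*x = -9 + 5.0*(-0.6287 - 1.7266)
x^{k+1} = -0.9894
Step 2: z-update.
Minimize 1*z^2 - 1*z + (5.0/2)*(-0.9894 - z + 1.7266)^2
FOC: (2*1 + 5.0)*z = 1 + 5.0*(-0.9894 + 1.7266)
z^{k+1} = 0.6695
Step 3: u-update.
u^{k+1} = 1.7266 - 0.9894 - 0.6695 = 0.0678
Step 4: Primal residual = |-0.9894 - 0.6695| = 1.6588


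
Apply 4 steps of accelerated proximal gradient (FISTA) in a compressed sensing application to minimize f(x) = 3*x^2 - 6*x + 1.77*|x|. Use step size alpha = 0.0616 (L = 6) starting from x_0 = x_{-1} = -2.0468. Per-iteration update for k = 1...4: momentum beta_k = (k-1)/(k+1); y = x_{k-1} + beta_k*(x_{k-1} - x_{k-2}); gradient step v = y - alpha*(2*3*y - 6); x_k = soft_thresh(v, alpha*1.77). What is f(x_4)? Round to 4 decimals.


FISTA on f(x) = 3*x^2 - 6*x + 1.77*|x|
L = 6, alpha = 0.0616
Iteration 1: beta = 0.0, y = -2.0468 + 0.0*(-2.0468 + 2.0468) = -2.0468
  grad(y) = -18.2808, v = y - alpha*grad = -0.9207
  prox(v) = soft_thresh(-0.9207, 0.109) = -0.8117
Iteration 2: beta = 0.3333, y = -0.8117 + 0.3333*(-0.8117 + 2.0468) = -0.4
  grad(y) = -8.3998, v = y - alpha*grad = 0.1175
  prox(v) = soft_thresh(0.1175, 0.109) = 0.0084
Iteration 3: beta = 0.5, y = 0.0084 + 0.5*(0.0084 + 0.8117) = 0.4185
  grad(y) = -3.4891, v = y - alpha*grad = 0.6334
  prox(v) = soft_thresh(0.6334, 0.109) = 0.5244
Iteration 4: beta = 0.6, y = 0.5244 + 0.6*(0.5244 - 0.0084) = 0.8339
  grad(y) = -0.9963, v = y - alpha*grad = 0.8953
  prox(v) = soft_thresh(0.8953, 0.109) = 0.7863
f(x_4) = 3*0.7863^2 - 6*0.7863 + 1.77*|0.7863| = -1.4713


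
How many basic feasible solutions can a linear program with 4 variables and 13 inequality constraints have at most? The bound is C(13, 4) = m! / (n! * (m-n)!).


Each vertex corresponds to some choice of n active constraints out of m, so the number of vertices is at most C(m, n) = m! / (n!(m-n)!).
m = 13, n = 4
Numerator: 13 * 12 * 11 * 10
Denominator: 4! = 24
C(13, 4) = 715


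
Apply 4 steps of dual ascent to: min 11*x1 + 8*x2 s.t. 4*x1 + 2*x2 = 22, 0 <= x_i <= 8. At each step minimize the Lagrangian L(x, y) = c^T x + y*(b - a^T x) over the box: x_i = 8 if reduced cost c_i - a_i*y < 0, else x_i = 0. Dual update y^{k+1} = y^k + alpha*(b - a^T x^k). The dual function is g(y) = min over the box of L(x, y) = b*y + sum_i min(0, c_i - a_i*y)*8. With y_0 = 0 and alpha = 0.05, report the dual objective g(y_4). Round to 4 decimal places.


Dual ascent for LP: min 11*x1 + 8*x2, 4*x1 + 2*x2 = 22, 0 <= x_i <= 8
Step 1: y^k = 0.0, reduced costs: (11.0, 8.0)
  x^k = (0.0, 0.0), subgradient = b - a^T x = 22.0
  y^{k+1} = 0.0 + 0.05*22.0 = 1.1
Step 2: y^k = 1.1, reduced costs: (6.6, 5.8)
  x^k = (0.0, 0.0), subgradient = b - a^T x = 22.0
  y^{k+1} = 1.1 + 0.05*22.0 = 2.2
Step 3: y^k = 2.2, reduced costs: (2.2, 3.6)
  x^k = (0.0, 0.0), subgradient = b - a^T x = 22.0
  y^{k+1} = 2.2 + 0.05*22.0 = 3.3
Step 4: y^k = 3.3, reduced costs: (-2.2, 1.4)
  x^k = (8.0, 0.0), subgradient = b - a^T x = -10.0
  y^{k+1} = 3.3 + 0.05*-10.0 = 2.8
Dual objective at y_4 = 2.8: reduced costs (-0.2, 2.4), box minimizer x = (8.0, 0.0)
g(y_4) = b*y + (c1 - a1*y)*x1 + (c2 - a2*y)*x2 = 22*2.8 + (-0.2)*8.0 + 2.4*0.0 = 61.6 - 1.6 + 0.0 = 60.0


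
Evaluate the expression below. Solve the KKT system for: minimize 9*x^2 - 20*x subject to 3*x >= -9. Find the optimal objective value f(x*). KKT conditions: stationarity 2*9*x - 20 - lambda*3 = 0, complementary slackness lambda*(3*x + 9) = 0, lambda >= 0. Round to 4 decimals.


Step 1: Try lambda = 0 (constraint inactive).
Stationarity: 2*9*x - 20 = 0
x* = 20/(2*9) = 10/9 = 1.1111 (rounded; the exact value 10/9 is used below)
Check constraint: 3*1.1111 = 3.3333 >= -9 -- satisfied.
Step 2: Compute optimal value.
f(x*) = 9*(10/9)^2 - 20*(10/9) = -11.1111


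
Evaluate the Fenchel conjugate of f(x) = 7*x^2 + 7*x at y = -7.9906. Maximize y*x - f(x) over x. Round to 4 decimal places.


f*(y) = sup_x {y*x - a*x^2 - b*x} = sup_x {(y-b)*x - a*x^2}
FOC: (y - b) - 2a*x = 0 => x* = (y - b)/(2a)
x* = (-7.9906 - 7)/(2*7) = -1.0708
f*(-7.9906) = (y-b)^2/(4a) = (-7.9906 - 7)^2/(4*7)
= 224.7181/28 = 8.0256


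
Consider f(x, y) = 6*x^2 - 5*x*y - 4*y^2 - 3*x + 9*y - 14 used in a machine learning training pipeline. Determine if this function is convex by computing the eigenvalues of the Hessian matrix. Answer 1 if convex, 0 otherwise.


The Hessian of f(x,y) = 6*x^2 - 5*x*y - 4*y^2 - 3*x + 9*y - 14 is:
H = [[12, -5], [-5, -8]]
Trace = 12 - 8 = 4
Determinant = 12*-8 - (-5)^2 = -121
Discriminant = (4)^2 - 4*-121 = 500.0
Eigenvalues: lambda_1 = -9.1803, lambda_2 = 13.1803
The function is not convex.

0


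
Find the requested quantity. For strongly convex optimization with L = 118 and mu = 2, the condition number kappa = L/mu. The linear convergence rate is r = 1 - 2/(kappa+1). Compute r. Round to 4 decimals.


Step 1: Compute the condition number.
kappa = L/mu = 118/2 = 59.0
Step 2: Compute the convergence rate.
r = 1 - 2/(kappa + 1) = 1 - 2*mu/(L + mu) = (L - mu)/(L + mu) = 116/120 = 0.9667


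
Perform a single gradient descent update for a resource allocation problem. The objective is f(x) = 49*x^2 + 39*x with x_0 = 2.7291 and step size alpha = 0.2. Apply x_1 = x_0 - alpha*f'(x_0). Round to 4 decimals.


We compute the gradient at x_0 and apply the update.
f'(x) = 98*x + 39
f'(2.7291) = 98*2.7291 + 39 = 306.4518
x_1 = 2.7291 - 0.2*306.4518 = -58.5613


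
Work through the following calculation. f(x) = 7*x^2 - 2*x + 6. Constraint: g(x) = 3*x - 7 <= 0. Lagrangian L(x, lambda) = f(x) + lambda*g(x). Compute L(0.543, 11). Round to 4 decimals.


Step 1: Evaluate f(x).
f(0.543) = 7*0.543^2 - 2*0.543 + 6 = 6.9779
Step 2: Evaluate g(x).
g(0.543) = 3*0.543 - 7 = -5.371
Step 3: Compute Lagrangian.
L = 6.9779 + 11*-5.371 = -52.1031


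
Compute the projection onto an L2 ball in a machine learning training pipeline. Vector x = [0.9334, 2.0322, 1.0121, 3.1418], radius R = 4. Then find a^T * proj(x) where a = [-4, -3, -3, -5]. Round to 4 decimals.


Step 1: Compute ||x|| (intermediates to 6 decimals).
||x|| = sqrt(0.9334^2 + 2.0322^2 + 1.0121^2 + 3.1418^2) = 3.98702
Step 2: Project.
Since ||x|| <= R, proj = x (no scaling needed).
proj(x) = [0.9334, 2.0322, 1.0121, 3.1418]
Step 3: Dot product.
a^T * proj(x) = -4*0.9334 - 3*2.0322 - 3*1.0121 - 5*3.1418 = -28.5755


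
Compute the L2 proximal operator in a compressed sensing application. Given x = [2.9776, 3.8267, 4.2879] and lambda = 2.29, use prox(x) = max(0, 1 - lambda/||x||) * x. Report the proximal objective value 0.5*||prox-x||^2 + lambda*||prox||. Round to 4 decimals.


Step 1: Compute ||x||.
||x|| = 6.4727
Step 2: Compute scaling factor.
scale = max(0, 1 - 2.29/6.4727) = 0.6462
Step 3: prox(x) = [1.9241, 2.4728, 2.7709]
||prox(x)|| = 4.1827
Step 4: Proximal objective.
0.5*||prox-x||^2 = 2.6221
lambda*||prox|| = 9.5784
Total = 12.2004


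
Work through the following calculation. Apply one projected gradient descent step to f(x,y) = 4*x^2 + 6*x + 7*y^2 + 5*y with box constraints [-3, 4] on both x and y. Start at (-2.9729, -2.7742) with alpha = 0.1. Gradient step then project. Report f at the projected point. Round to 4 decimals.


Step 1: Compute gradient at (-2.9729, -2.7742).
grad_x = 2*4*-2.9729 + 6 = -17.7832
grad_y = 2*7*-2.7742 + 5 = -33.8388
Step 2: Gradient step.
x_raw = -2.9729 - 0.1*-17.7832 = -1.1946
y_raw = -2.7742 - 0.1*-33.8388 = 0.6097
Step 3: Project onto [-3, 4].
x_proj = clip(-1.1946) = -1.1946
y_proj = clip(0.6097) = 0.6097
Step 4: Evaluate f.
f(-1.1946, 0.6097) = 4.191


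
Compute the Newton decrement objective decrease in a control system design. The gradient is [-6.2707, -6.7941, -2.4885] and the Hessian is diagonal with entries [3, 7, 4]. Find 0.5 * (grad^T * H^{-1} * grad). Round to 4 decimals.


Step 1: H is diagonal, so H^(-1) * g = [-2.0902, -0.9706, -0.6221].
Step 2: g^T H^(-1) g = sum_i g_i^2 / H_ii
  = (-6.2707)^2/3 + (-6.7941)^2/7 + (-2.4885)^2/4
  = 13.1072 + 6.5943 + 1.5482 = 21.2496
Step 3: Objective decrease = 0.5 * g^T H^(-1) g = 10.6248


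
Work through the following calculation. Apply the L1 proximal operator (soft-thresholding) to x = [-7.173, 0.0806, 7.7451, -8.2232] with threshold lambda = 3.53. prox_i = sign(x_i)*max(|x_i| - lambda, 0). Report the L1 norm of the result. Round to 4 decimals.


Soft-thresholding with lambda = 3.53:
prox(-7.173) = sign(-7.173)*max(|-7.173| - 3.53, 0) = -3.643
prox(0.0806) = sign(0.0806)*max(|0.0806| - 3.53, 0) = 0.0
prox(7.7451) = sign(7.7451)*max(|7.7451| - 3.53, 0) = 4.2151
prox(-8.2232) = sign(-8.2232)*max(|-8.2232| - 3.53, 0) = -4.6932
prox(x) = [-3.643, 0.0, 4.2151, -4.6932]
||prox(x)||_1 = 3.643 + 0.0 + 4.2151 + 4.6932 = 12.5513


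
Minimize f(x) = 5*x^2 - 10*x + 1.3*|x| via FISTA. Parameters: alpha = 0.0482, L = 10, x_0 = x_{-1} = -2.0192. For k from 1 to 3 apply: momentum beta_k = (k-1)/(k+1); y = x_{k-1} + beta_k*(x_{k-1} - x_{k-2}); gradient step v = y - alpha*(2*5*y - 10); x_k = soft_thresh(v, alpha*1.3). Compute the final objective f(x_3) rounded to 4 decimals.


FISTA on f(x) = 5*x^2 - 10*x + 1.3*|x|
L = 10, alpha = 0.0482
Iteration 1: beta = 0.0, y = -2.0192 + 0.0*(-2.0192 + 2.0192) = -2.0192
  grad(y) = -30.192, v = y - alpha*grad = -0.5639
  prox(v) = soft_thresh(-0.5639, 0.0627) = -0.5013
Iteration 2: beta = 0.3333, y = -0.5013 + 0.3333*(-0.5013 + 2.0192) = 0.0047
  grad(y) = -9.9531, v = y - alpha*grad = 0.4844
  prox(v) = soft_thresh(0.4844, 0.0627) = 0.4218
Iteration 3: beta = 0.5, y = 0.4218 + 0.5*(0.4218 + 0.5013) = 0.8833
  grad(y) = -1.1671, v = y - alpha*grad = 0.9395
  prox(v) = soft_thresh(0.9395, 0.0627) = 0.8769
f(x_3) = 5*0.8769^2 - 10*0.8769 + 1.3*|0.8769| = -3.7843


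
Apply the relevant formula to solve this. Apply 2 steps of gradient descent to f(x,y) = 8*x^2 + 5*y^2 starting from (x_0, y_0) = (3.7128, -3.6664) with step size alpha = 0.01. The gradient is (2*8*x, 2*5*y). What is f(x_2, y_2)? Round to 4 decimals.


Gradient descent on f(x,y) = 8*x^2 + 5*y^2.
Starting point: (3.7128, -3.6664), alpha = 0.01
Step 1: grad_x = 2*8*3.7128 = 59.4048, grad_y = 2*5*-3.6664 = -36.664
  x_1 = 3.7128 - 0.01*59.4048 = 3.1188
  y_1 = -3.6664 - 0.01*-36.664 = -3.2998
Step 2: grad_x = 2*8*3.1188 = 49.9, grad_y = 2*5*-3.2998 = -32.9976
  x_2 = 3.1188 - 0.01*49.9 = 2.6198
  y_2 = -3.2998 - 0.01*-32.9976 = -2.9698
f(2.6198, -2.9698) = 8*2.6198^2 + 5*(-2.9698)^2 = 99.0029


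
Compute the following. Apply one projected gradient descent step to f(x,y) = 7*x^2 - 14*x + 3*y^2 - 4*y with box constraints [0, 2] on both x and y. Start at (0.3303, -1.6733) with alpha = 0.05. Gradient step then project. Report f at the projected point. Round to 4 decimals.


Step 1: Compute gradient at (0.3303, -1.6733).
grad_x = 2*7*0.3303 - 14 = -9.3758
grad_y = 2*3*-1.6733 - 4 = -14.0398
Step 2: Gradient step.
x_raw = 0.3303 - 0.05*-9.3758 = 0.7991
y_raw = -1.6733 - 0.05*-14.0398 = -0.9713
Step 3: Project onto [0, 2].
x_proj = clip(0.7991) = 0.7991
y_proj = clip(-0.9713) = 0.0
Step 4: Evaluate f.
f(0.7991, 0.0) = -6.7174


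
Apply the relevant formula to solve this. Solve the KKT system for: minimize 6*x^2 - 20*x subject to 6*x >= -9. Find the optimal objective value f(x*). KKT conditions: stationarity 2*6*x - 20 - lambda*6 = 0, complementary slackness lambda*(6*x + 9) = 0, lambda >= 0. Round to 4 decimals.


Step 1: Try lambda = 0 (constraint inactive).
Stationarity: 2*6*x - 20 = 0
x* = 20/(2*6) = 5/3 = 1.6667 (rounded; the exact value 5/3 is used below)
Check constraint: 6*1.6667 = 10.0002 >= -9 -- satisfied.
Step 2: Compute optimal value.
f(x*) = 6*(5/3)^2 - 20*(5/3) = -16.6667


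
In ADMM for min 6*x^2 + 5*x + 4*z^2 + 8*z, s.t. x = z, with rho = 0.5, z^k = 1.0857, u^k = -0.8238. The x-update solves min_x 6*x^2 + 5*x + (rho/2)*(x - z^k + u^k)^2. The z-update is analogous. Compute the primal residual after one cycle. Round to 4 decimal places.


ADMM iteration with rho = 0.5, z^k = 1.0857, u^k = -0.8238
Step 1: x-update.
Minimize 6*x^2 + 5*x + (0.5/2)*(x - 1.0857 - 0.8238)^2
FOC: (2*6 + 0.5)*x = -5 + 0.5*(1.0857 + 0.8238)
x^{k+1} = -0.3236
Step 2: z-update.
Minimize 4*z^2 + 8*z + (0.5/2)*(-0.3236 - z - 0.8238)^2
FOC: (2*4 + 0.5)*z = -8 + 0.5*(-0.3236 - 0.8238)
z^{k+1} = -1.0087
Step 3: u-update.
u^{k+1} = -0.8238 - 0.3236 + 1.0087 = -0.1387
Step 4: Primal residual = |-0.3236 + 1.0087| = 0.6851
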